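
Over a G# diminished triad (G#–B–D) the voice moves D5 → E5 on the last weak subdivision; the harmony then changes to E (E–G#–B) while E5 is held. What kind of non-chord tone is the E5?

The harmony at that moment is G# diminished triad (G#, B, D); E5 is not a chord tone.
It is approached by step up from D5 and then sustained as the same pitch into the next harmony.
Arriving early and becoming a chord tone when the harmony changes — an anticipation.

E5 is an anticipation.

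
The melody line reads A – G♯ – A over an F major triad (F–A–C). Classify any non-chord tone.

The harmony at that moment is F major triad (F, A, C); G♯ is not a chord tone.
It is approached by step down from A and left by step up to A.
Step away and step back to the same note — a neighbor tone (lower neighbor).

G♯ is a neighbor tone.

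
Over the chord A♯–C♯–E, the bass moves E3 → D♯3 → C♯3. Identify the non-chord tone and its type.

The harmony at that moment is A♯ diminished triad (A♯, C♯, E); D♯3 is not a chord tone.
It is approached by step down from E3 and left by step down to C♯3.
Step in, step out in the same direction — a passing tone.

D♯3 is a passing tone.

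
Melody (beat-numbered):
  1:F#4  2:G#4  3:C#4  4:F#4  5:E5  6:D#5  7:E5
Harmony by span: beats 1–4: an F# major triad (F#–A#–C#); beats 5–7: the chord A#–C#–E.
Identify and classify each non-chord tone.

The harmony at that moment is F# major triad (F#, A#, C#); G#4 is not a chord tone.
It is approached by step up from F#4 and left by leap down to C#4.
Step in, leap out — an escape tone.
The harmony at that moment is A# diminished triad (A#, C#, E); D#5 is not a chord tone.
It is approached by step down from E5 and left by step up to E5.
Step away and step back to the same note — a neighbor tone (lower neighbor).

G#4 (beat 2) — escape tone; D#5 (beat 6) — neighbor tone.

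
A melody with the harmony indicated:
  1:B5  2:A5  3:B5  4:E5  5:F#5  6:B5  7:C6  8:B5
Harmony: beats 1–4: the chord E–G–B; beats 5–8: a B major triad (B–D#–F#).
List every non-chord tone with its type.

A5 (beat 2) — neighbor tone; C6 (beat 7) — neighbor tone.

The harmony at that moment is E minor triad (E, G, B); A5 is not a chord tone.
It is approached by step down from B5 and left by step up to B5.
Step away and step back to the same note — a neighbor tone (lower neighbor).
The harmony at that moment is B major triad (B, D#, F#); C6 is not a chord tone.
It is approached by step up from B5 and left by step down to B5.
Step away and step back to the same note — a neighbor tone (upper neighbor).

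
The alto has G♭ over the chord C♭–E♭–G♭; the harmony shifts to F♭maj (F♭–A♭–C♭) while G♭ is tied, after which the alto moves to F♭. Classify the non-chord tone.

G♭ is a suspension.

The harmony at that moment is F♭ major triad (F♭, A♭, C♭); G♭ is not a chord tone.
It is held over (the same pitch as the preceding G♭) and left by step down to F♭.
Held over from the previous chord and resolving down by step — a suspension.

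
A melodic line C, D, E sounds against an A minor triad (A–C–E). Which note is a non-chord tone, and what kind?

D is a passing tone.

The harmony at that moment is A minor triad (A, C, E); D is not a chord tone.
It is approached by step up from C and left by step up to E.
Step in, step out in the same direction — a passing tone.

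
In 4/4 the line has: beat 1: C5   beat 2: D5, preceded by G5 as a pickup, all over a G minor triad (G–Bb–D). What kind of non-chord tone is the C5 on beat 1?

Appoggiatura.

The harmony at that moment is G minor triad (G, Bb, D); C5 is not a chord tone.
It is approached by leap down from G5 and left by step up to D5.
Leap in, step out, metrically accented — an appoggiatura.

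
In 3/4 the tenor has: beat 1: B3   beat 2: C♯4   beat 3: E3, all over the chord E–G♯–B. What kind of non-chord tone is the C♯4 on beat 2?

Escape tone.

The harmony at that moment is E major triad (E, G♯, B); C♯4 is not a chord tone.
It is approached by step up from B3 and left by leap down to E3.
Step in, leap out, on a weak beat — an escape tone.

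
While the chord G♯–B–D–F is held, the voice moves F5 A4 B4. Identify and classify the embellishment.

The harmony at that moment is G♯ diminished seventh chord (G♯, B, D, F); A4 is not a chord tone.
It is approached by leap down from F5 and left by step up to B4.
Leap in, step out — an appoggiatura.

A4 is an appoggiatura.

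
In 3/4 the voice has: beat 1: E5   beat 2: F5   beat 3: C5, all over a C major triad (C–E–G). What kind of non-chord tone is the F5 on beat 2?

Escape tone.

The harmony at that moment is C major triad (C, E, G); F5 is not a chord tone.
It is approached by step up from E5 and left by leap down to C5.
Step in, leap out, on a weak beat — an escape tone.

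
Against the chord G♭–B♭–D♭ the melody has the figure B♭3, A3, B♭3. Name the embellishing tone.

A3 is a neighbor tone.

The harmony at that moment is G♭ major triad (G♭, B♭, D♭); A3 is not a chord tone.
It is approached by step down from B♭3 and left by step up to B♭3.
Step away and step back to the same note — a neighbor tone (lower neighbor).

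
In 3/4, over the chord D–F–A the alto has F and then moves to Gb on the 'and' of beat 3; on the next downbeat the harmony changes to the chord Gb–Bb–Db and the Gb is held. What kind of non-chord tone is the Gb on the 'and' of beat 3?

Anticipation.

The harmony at that moment is D minor triad (D, F, A); Gb is not a chord tone.
It is approached by step up from F and then sustained as the same pitch into the next harmony.
Arriving early and becoming a chord tone when the harmony changes — an anticipation.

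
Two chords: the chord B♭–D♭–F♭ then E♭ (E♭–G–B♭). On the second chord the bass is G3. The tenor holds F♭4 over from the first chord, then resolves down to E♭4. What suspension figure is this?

7–6 suspension.

At the second chord the bass is G3. The suspended F♭4 lies a seventh above the bass; after resolving down by step to E♭4, the interval above the bass becomes a sixth.
Suspension figures are named by those two intervals: 7–6.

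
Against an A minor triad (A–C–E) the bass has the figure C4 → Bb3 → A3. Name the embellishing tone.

Bb3 is a passing tone.

The harmony at that moment is A minor triad (A, C, E); Bb3 is not a chord tone.
It is approached by step down from C4 and left by step down to A3.
Step in, step out in the same direction — a passing tone.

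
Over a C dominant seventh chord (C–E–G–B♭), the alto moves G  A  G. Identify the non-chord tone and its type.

A is a neighbor tone.

The harmony at that moment is C dominant seventh chord (C, E, G, B♭); A is not a chord tone.
It is approached by step up from G and left by step down to G.
Step away and step back to the same note — a neighbor tone (upper neighbor).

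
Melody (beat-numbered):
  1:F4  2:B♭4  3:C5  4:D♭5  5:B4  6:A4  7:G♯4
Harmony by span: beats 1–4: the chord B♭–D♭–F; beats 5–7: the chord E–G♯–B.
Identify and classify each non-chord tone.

C5 (beat 3) — passing tone; A4 (beat 6) — passing tone.

The harmony at that moment is B♭ minor triad (B♭, D♭, F); C5 is not a chord tone.
It is approached by step up from B♭4 and left by step up to D♭5.
Step in, step out in the same direction — a passing tone.
The harmony at that moment is E major triad (E, G♯, B); A4 is not a chord tone.
It is approached by step down from B4 and left by step down to G♯4.
Step in, step out in the same direction — a passing tone.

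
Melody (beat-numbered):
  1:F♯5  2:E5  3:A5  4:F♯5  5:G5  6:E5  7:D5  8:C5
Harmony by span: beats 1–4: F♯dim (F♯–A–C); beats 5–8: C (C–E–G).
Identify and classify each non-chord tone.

E5 (beat 2) — escape tone; D5 (beat 7) — passing tone.

The harmony at that moment is F♯ diminished triad (F♯, A, C); E5 is not a chord tone.
It is approached by step down from F♯5 and left by leap up to A5.
Step in, leap out — an escape tone.
The harmony at that moment is C major triad (C, E, G); D5 is not a chord tone.
It is approached by step down from E5 and left by step down to C5.
Step in, step out in the same direction — a passing tone.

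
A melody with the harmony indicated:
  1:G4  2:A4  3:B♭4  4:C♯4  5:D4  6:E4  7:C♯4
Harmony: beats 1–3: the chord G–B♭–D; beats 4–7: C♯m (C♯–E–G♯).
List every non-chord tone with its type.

A4 (beat 2) — passing tone; D4 (beat 5) — passing tone.

The harmony at that moment is G minor triad (G, B♭, D); A4 is not a chord tone.
It is approached by step up from G4 and left by step up to B♭4.
Step in, step out in the same direction — a passing tone.
The harmony at that moment is C♯ minor triad (C♯, E, G♯); D4 is not a chord tone.
It is approached by step up from C♯4 and left by step up to E4.
Step in, step out in the same direction — a passing tone.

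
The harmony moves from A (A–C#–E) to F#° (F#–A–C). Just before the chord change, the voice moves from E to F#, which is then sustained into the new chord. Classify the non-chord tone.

F# is an anticipation.

The harmony at that moment is A major triad (A, C#, E); F# is not a chord tone.
It is approached by step up from E and then sustained as the same pitch into the next harmony.
Arriving early and becoming a chord tone when the harmony changes — an anticipation.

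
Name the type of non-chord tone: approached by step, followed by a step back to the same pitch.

Approach: by step. Departure: by step in the opposite direction, back to the starting pitch.
Stepwise on both sides but reversing to return to the same chord tone — a neighbor tone. (Had it continued onward in the same direction it would be a passing tone instead.)

Neighbor tone.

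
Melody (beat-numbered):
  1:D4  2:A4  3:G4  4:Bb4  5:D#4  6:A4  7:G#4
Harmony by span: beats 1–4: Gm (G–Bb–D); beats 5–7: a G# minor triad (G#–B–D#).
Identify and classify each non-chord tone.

A4 (beat 2) — appoggiatura; A4 (beat 6) — appoggiatura.

The harmony at that moment is G minor triad (G, Bb, D); A4 is not a chord tone.
It is approached by leap up from D4 and left by step down to G4.
Leap in, step out — an appoggiatura.
The harmony at that moment is G# minor triad (G#, B, D#); A4 is not a chord tone.
It is approached by leap up from D#4 and left by step down to G#4.
Leap in, step out — an appoggiatura.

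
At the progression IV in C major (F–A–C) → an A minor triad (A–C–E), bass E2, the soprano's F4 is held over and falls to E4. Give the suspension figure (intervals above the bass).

At the second chord the bass is E2. The suspended F4 lies a ninth above the bass; after resolving down by step to E4, the interval above the bass becomes an octave.
Suspension figures are named by those two intervals: 9–8.

9–8 suspension.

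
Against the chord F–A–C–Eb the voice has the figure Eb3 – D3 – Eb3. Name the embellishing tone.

D3 is a neighbor tone.

The harmony at that moment is F dominant seventh chord (F, A, C, Eb); D3 is not a chord tone.
It is approached by step down from Eb3 and left by step up to Eb3.
Step away and step back to the same note — a neighbor tone (lower neighbor).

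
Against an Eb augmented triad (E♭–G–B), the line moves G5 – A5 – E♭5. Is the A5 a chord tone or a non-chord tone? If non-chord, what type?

The harmony at that moment is E♭ augmented triad (E♭, G, B); A5 is not a chord tone.
It is approached by step up from G5 and left by leap down to E♭5.
Step in, leap out — an escape tone.

Non-chord tone — an escape tone.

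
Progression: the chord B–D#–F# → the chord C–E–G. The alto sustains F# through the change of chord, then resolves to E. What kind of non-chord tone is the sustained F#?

F# is a suspension.

The harmony at that moment is C major triad (C, E, G); F# is not a chord tone.
It is held over (the same pitch as the preceding F#) and left by step down to E.
Held over from the previous chord and resolving down by step — a suspension.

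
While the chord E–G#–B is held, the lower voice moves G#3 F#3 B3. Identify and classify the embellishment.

F#3 is an escape tone.

The harmony at that moment is E major triad (E, G#, B); F#3 is not a chord tone.
It is approached by step down from G#3 and left by leap up to B3.
Step in, leap out — an escape tone.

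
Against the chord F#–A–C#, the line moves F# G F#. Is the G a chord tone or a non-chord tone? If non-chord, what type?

Non-chord tone — a neighbor tone.

The harmony at that moment is F# minor triad (F#, A, C#); G is not a chord tone.
It is approached by step up from F# and left by step down to F#.
Step away and step back to the same note — a neighbor tone (upper neighbor).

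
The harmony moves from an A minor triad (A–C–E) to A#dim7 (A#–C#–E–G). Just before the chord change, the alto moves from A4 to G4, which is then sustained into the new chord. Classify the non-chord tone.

The harmony at that moment is A minor triad (A, C, E); G4 is not a chord tone.
It is approached by step down from A4 and then sustained as the same pitch into the next harmony.
Arriving early and becoming a chord tone when the harmony changes — an anticipation.

G4 is an anticipation.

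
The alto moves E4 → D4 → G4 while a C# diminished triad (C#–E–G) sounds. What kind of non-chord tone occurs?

The harmony at that moment is C# diminished triad (C#, E, G); D4 is not a chord tone.
It is approached by step down from E4 and left by leap up to G4.
Step in, leap out — an escape tone.

D4 is an escape tone.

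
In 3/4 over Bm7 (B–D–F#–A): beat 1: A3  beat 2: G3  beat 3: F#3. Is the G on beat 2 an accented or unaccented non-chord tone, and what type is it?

Unaccented passing tone.

The harmony at that moment is B minor seventh chord (B, D, F#, A); G3 is not a chord tone.
It is approached by step down from A3 and left by step down to F#3.
Step in, step out in the same direction — a passing tone.
It falls on a weak beat, so it is unaccented.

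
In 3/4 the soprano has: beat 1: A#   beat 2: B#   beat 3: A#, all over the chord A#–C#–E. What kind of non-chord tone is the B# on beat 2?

Upper neighbor tone.

The harmony at that moment is A# diminished triad (A#, C#, E); B# is not a chord tone.
It is approached by step up from A# and left by step down to A#.
Step away and step back to the same note — a neighbor tone (upper neighbor).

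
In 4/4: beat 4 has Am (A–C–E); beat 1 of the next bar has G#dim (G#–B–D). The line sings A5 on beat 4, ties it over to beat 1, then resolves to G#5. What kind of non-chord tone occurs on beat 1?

Suspension.

The harmony at that moment is G# diminished triad (G#, B, D); A5 is not a chord tone.
It is held over (the same pitch as the preceding A5) and left by step down to G#5.
Held over from the previous chord and resolving down by step — a suspension.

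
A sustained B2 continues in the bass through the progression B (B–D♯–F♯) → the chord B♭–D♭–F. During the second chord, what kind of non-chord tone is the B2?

Pedal tone (pedal point).

The harmony at that moment is B♭ minor triad (B♭, D♭, F); B2 is not a chord tone.
It is held over (the same pitch as the preceding B2) and then sustained as the same pitch into the next harmony.
Sustained through a change of harmony — a pedal tone.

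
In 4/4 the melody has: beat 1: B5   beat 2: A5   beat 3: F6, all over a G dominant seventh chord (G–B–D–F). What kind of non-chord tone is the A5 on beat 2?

Escape tone.

The harmony at that moment is G dominant seventh chord (G, B, D, F); A5 is not a chord tone.
It is approached by step down from B5 and left by leap up to F6.
Step in, leap out, on a weak beat — an escape tone.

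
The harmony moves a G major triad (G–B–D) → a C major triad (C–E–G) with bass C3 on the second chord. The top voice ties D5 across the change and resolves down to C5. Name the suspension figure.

At the second chord the bass is C3. The suspended D5 lies a ninth above the bass; after resolving down by step to C5, the interval above the bass becomes an octave.
Suspension figures are named by those two intervals: 9–8.

9–8 suspension.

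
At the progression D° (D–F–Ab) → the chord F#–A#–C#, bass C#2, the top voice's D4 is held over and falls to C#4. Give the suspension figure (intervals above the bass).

At the second chord the bass is C#2. The suspended D4 lies a ninth above the bass; after resolving down by step to C#4, the interval above the bass becomes an octave.
Suspension figures are named by those two intervals: 9–8.

9–8 suspension.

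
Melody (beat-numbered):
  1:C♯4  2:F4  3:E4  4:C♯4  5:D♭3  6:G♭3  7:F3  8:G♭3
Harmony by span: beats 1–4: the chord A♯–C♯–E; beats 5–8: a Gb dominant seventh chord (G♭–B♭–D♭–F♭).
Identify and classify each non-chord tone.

The harmony at that moment is A♯ diminished triad (A♯, C♯, E); F4 is not a chord tone.
It is approached by leap up from C♯4 and left by step down to E4.
Leap in, step out — an appoggiatura.
The harmony at that moment is G♭ dominant seventh chord (G♭, B♭, D♭, F♭); F3 is not a chord tone.
It is approached by step down from G♭3 and left by step up to G♭3.
Step away and step back to the same note — a neighbor tone (lower neighbor).

F4 (beat 2) — appoggiatura; F3 (beat 7) — neighbor tone.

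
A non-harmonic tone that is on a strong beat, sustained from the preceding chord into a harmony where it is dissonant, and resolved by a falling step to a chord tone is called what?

Approach: by preparation — the pitch is first a chord tone, then held (tied or repeated) while the harmony changes under it. Departure: down by step. Metric position: strong.
A prepared dissonance that resolves downward by step — a suspension. (The same figure resolving upward would be a retardation.)

Suspension.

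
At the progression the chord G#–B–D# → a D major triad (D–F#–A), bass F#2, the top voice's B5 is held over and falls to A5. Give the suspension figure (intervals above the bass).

4–3 suspension.

At the second chord the bass is F#2. The suspended B5 lies a fourth above the bass; after resolving down by step to A5, the interval above the bass becomes a third.
Suspension figures are named by those two intervals: 4–3.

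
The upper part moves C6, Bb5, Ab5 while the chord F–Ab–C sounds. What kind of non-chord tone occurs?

Bb5 is a passing tone.

The harmony at that moment is F minor triad (F, Ab, C); Bb5 is not a chord tone.
It is approached by step down from C6 and left by step down to Ab5.
Step in, step out in the same direction — a passing tone.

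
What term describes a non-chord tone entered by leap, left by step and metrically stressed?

Appoggiatura.

Approach: by leap. Departure: by step. Metric position: strong.
Leap in, step out, in a metrically strong position — an appoggiatura. (It is the mirror image of the escape tone, which steps in and leaps out from a weak position.)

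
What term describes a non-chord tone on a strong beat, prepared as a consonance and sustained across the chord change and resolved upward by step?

Retardation.

Approach: by preparation — the pitch is first a chord tone, then held (tied or repeated) while the harmony changes under it. Departure: up by step. Metric position: strong.
A prepared dissonance that resolves upward by step — a retardation. (The same figure resolving downward would be a suspension.)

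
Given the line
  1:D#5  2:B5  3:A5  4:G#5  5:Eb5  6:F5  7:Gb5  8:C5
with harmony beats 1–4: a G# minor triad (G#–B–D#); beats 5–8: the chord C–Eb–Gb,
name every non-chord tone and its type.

A5 (beat 3) — passing tone; F5 (beat 6) — passing tone.

The harmony at that moment is G# minor triad (G#, B, D#); A5 is not a chord tone.
It is approached by step down from B5 and left by step down to G#5.
Step in, step out in the same direction — a passing tone.
The harmony at that moment is C diminished triad (C, Eb, Gb); F5 is not a chord tone.
It is approached by step up from Eb5 and left by step up to Gb5.
Step in, step out in the same direction — a passing tone.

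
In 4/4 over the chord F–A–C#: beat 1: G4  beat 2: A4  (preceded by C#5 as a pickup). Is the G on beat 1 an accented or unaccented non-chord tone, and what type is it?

The harmony at that moment is F augmented triad (F, A, C#); G4 is not a chord tone.
It is approached by leap down from C#5 and left by step up to A4.
Leap in, step out — an appoggiatura.
It falls on the downbeat, so it is accented.

Accented appoggiatura.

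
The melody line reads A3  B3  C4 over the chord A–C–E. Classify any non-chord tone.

The harmony at that moment is A minor triad (A, C, E); B3 is not a chord tone.
It is approached by step up from A3 and left by step up to C4.
Step in, step out in the same direction — a passing tone.

B3 is a passing tone.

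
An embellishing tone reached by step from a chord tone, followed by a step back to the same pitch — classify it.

Neighbor tone.

Approach: by step. Departure: by step in the opposite direction, back to the starting pitch.
Stepwise on both sides but reversing to return to the same chord tone — a neighbor tone. (Had it continued onward in the same direction it would be a passing tone instead.)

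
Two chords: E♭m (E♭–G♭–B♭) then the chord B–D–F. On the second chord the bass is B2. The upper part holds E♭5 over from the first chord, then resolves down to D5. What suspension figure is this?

At the second chord the bass is B2. The suspended E♭5 lies a fourth above the bass; after resolving down by step to D5, the interval above the bass becomes a third.
Suspension figures are named by those two intervals: 4–3.

4–3 suspension.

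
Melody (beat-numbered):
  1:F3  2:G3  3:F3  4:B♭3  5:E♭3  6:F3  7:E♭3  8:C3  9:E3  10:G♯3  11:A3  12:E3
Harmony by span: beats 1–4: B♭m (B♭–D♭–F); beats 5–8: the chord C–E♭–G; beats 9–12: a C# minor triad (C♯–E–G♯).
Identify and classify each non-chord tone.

G3 (beat 2) — neighbor tone; F3 (beat 6) — neighbor tone; A3 (beat 11) — escape tone.

The harmony at that moment is B♭ minor triad (B♭, D♭, F); G3 is not a chord tone.
It is approached by step up from F3 and left by step down to F3.
Step away and step back to the same note — a neighbor tone (upper neighbor).
The harmony at that moment is C minor triad (C, E♭, G); F3 is not a chord tone.
It is approached by step up from E♭3 and left by step down to E♭3.
Step away and step back to the same note — a neighbor tone (upper neighbor).
The harmony at that moment is C♯ minor triad (C♯, E, G♯); A3 is not a chord tone.
It is approached by step up from G♯3 and left by leap down to E3.
Step in, leap out — an escape tone.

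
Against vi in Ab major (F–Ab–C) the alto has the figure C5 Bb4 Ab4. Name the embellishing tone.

The harmony at that moment is F minor triad (F, Ab, C); Bb4 is not a chord tone.
It is approached by step down from C5 and left by step down to Ab4.
Step in, step out in the same direction — a passing tone.

Bb4 is a passing tone.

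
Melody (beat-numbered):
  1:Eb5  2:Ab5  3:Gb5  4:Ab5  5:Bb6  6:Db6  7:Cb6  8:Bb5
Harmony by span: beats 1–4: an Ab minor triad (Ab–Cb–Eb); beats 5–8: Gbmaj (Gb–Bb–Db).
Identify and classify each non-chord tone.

Gb5 (beat 3) — neighbor tone; Cb6 (beat 7) — passing tone.

The harmony at that moment is Ab minor triad (Ab, Cb, Eb); Gb5 is not a chord tone.
It is approached by step down from Ab5 and left by step up to Ab5.
Step away and step back to the same note — a neighbor tone (lower neighbor).
The harmony at that moment is Gb major triad (Gb, Bb, Db); Cb6 is not a chord tone.
It is approached by step down from Db6 and left by step down to Bb5.
Step in, step out in the same direction — a passing tone.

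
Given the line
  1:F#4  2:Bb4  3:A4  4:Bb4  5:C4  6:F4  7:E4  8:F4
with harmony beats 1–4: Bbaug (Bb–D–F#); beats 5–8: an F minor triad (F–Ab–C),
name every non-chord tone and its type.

The harmony at that moment is Bb augmented triad (Bb, D, F#); A4 is not a chord tone.
It is approached by step down from Bb4 and left by step up to Bb4.
Step away and step back to the same note — a neighbor tone (lower neighbor).
The harmony at that moment is F minor triad (F, Ab, C); E4 is not a chord tone.
It is approached by step down from F4 and left by step up to F4.
Step away and step back to the same note — a neighbor tone (lower neighbor).

A4 (beat 3) — neighbor tone; E4 (beat 7) — neighbor tone.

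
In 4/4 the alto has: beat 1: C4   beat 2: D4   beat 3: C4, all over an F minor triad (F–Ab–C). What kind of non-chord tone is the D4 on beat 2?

The harmony at that moment is F minor triad (F, Ab, C); D4 is not a chord tone.
It is approached by step up from C4 and left by step down to C4.
Step away and step back to the same note — a neighbor tone (upper neighbor).

Upper neighbor tone.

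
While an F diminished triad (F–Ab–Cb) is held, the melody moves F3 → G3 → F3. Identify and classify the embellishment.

G3 is a neighbor tone.

The harmony at that moment is F diminished triad (F, Ab, Cb); G3 is not a chord tone.
It is approached by step up from F3 and left by step down to F3.
Step away and step back to the same note — a neighbor tone (upper neighbor).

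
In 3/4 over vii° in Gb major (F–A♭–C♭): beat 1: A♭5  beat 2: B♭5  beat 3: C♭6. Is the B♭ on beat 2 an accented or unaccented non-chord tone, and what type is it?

The harmony at that moment is F diminished triad (F, A♭, C♭); B♭5 is not a chord tone.
It is approached by step up from A♭5 and left by step up to C♭6.
Step in, step out in the same direction — a passing tone.
It falls on a weak beat, so it is unaccented.

Unaccented passing tone.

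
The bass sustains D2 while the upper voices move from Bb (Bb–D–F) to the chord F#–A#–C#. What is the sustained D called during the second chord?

The harmony at that moment is F# major triad (F#, A#, C#); D2 is not a chord tone.
It is held over (the same pitch as the preceding D2) and then sustained as the same pitch into the next harmony.
Sustained through a change of harmony — a pedal tone.

Pedal tone (pedal point).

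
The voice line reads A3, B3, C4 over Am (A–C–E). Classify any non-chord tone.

B3 is a passing tone.

The harmony at that moment is A minor triad (A, C, E); B3 is not a chord tone.
It is approached by step up from A3 and left by step up to C4.
Step in, step out in the same direction — a passing tone.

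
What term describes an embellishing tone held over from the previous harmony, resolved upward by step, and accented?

Approach: by preparation — the pitch is first a chord tone, then held (tied or repeated) while the harmony changes under it. Departure: up by step. Metric position: strong.
A prepared dissonance that resolves upward by step — a retardation. (The same figure resolving downward would be a suspension.)

Retardation.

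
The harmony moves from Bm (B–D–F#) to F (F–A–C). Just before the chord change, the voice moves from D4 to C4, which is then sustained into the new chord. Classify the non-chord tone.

C4 is an anticipation.

The harmony at that moment is B minor triad (B, D, F#); C4 is not a chord tone.
It is approached by step down from D4 and then sustained as the same pitch into the next harmony.
Arriving early and becoming a chord tone when the harmony changes — an anticipation.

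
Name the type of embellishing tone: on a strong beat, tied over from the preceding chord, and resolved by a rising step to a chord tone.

Retardation.

Approach: by preparation — the pitch is first a chord tone, then held (tied or repeated) while the harmony changes under it. Departure: up by step. Metric position: strong.
A prepared dissonance that resolves upward by step — a retardation. (The same figure resolving downward would be a suspension.)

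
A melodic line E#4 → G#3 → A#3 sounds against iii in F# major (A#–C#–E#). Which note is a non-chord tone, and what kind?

The harmony at that moment is A# minor triad (A#, C#, E#); G#3 is not a chord tone.
It is approached by leap down from E#4 and left by step up to A#3.
Leap in, step out — an appoggiatura.

G#3 is an appoggiatura.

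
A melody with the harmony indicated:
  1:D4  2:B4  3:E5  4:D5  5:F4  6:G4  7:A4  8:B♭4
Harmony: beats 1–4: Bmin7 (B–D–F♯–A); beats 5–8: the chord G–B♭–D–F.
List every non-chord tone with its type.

E5 (beat 3) — appoggiatura; A4 (beat 7) — passing tone.

The harmony at that moment is B minor seventh chord (B, D, F♯, A); E5 is not a chord tone.
It is approached by leap up from B4 and left by step down to D5.
Leap in, step out — an appoggiatura.
The harmony at that moment is G minor seventh chord (G, B♭, D, F); A4 is not a chord tone.
It is approached by step up from G4 and left by step up to B♭4.
Step in, step out in the same direction — a passing tone.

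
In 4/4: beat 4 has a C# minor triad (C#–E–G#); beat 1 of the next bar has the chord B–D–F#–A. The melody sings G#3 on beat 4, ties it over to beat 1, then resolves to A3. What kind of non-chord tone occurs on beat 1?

The harmony at that moment is B minor seventh chord (B, D, F#, A); G#3 is not a chord tone.
It is held over (the same pitch as the preceding G#3) and left by step up to A3.
Held over from the previous chord and resolving up by step — a retardation.

Retardation.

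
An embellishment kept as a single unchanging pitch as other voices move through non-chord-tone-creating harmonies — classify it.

Pedal tone.

Approach: none. Departure: none — a single pitch is sustained while the chords change around it, passing through harmonies that do not contain it.
No melodic motion at all; the dissonance is created entirely by the moving harmonies against the stationary note — a pedal tone (pedal point).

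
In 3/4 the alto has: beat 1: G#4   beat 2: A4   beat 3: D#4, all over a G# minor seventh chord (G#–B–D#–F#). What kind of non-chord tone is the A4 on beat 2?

The harmony at that moment is G# minor seventh chord (G#, B, D#, F#); A4 is not a chord tone.
It is approached by step up from G#4 and left by leap down to D#4.
Step in, leap out, on a weak beat — an escape tone.

Escape tone.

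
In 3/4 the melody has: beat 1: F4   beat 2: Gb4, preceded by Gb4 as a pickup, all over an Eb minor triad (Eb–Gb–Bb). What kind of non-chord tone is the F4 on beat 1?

The harmony at that moment is Eb minor triad (Eb, Gb, Bb); F4 is not a chord tone.
It is approached by step down from Gb4 and left by step up to Gb4.
Step away and step back to the same note — a neighbor tone (lower neighbor).

Lower neighbor tone.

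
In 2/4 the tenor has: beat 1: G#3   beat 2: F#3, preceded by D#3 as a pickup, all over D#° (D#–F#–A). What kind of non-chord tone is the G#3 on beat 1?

Appoggiatura.

The harmony at that moment is D# diminished triad (D#, F#, A); G#3 is not a chord tone.
It is approached by leap up from D#3 and left by step down to F#3.
Leap in, step out, metrically accented — an appoggiatura.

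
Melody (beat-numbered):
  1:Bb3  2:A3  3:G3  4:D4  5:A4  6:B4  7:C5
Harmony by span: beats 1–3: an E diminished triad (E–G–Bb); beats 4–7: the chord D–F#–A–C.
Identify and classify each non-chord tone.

A3 (beat 2) — passing tone; B4 (beat 6) — passing tone.

The harmony at that moment is E diminished triad (E, G, Bb); A3 is not a chord tone.
It is approached by step down from Bb3 and left by step down to G3.
Step in, step out in the same direction — a passing tone.
The harmony at that moment is D dominant seventh chord (D, F#, A, C); B4 is not a chord tone.
It is approached by step up from A4 and left by step up to C5.
Step in, step out in the same direction — a passing tone.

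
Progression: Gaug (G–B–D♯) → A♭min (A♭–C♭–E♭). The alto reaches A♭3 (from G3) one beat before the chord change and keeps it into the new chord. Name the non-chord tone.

The harmony at that moment is G augmented triad (G, B, D♯); A♭3 is not a chord tone.
It is approached by step up from G3 and then sustained as the same pitch into the next harmony.
Arriving early and becoming a chord tone when the harmony changes — an anticipation.

A♭3 is an anticipation.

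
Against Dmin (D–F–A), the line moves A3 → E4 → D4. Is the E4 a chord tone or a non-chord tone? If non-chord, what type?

The harmony at that moment is D minor triad (D, F, A); E4 is not a chord tone.
It is approached by leap up from A3 and left by step down to D4.
Leap in, step out — an appoggiatura.

Non-chord tone — an appoggiatura.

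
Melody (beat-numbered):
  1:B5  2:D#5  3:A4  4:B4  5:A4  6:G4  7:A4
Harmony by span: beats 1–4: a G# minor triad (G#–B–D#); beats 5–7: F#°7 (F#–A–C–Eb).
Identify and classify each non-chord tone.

A4 (beat 3) — appoggiatura; G4 (beat 6) — neighbor tone.

The harmony at that moment is G# minor triad (G#, B, D#); A4 is not a chord tone.
It is approached by leap down from D#5 and left by step up to B4.
Leap in, step out — an appoggiatura.
The harmony at that moment is F# diminished seventh chord (F#, A, C, Eb); G4 is not a chord tone.
It is approached by step down from A4 and left by step up to A4.
Step away and step back to the same note — a neighbor tone (lower neighbor).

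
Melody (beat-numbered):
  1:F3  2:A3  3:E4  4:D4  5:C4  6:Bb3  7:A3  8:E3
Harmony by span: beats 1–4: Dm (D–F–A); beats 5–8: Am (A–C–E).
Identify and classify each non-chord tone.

E4 (beat 3) — appoggiatura; Bb3 (beat 6) — passing tone.

The harmony at that moment is D minor triad (D, F, A); E4 is not a chord tone.
It is approached by leap up from A3 and left by step down to D4.
Leap in, step out — an appoggiatura.
The harmony at that moment is A minor triad (A, C, E); Bb3 is not a chord tone.
It is approached by step down from C4 and left by step down to A3.
Step in, step out in the same direction — a passing tone.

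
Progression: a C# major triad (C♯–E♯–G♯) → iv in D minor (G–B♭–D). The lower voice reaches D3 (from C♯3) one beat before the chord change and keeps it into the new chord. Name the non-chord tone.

D3 is an anticipation.

The harmony at that moment is C♯ major triad (C♯, E♯, G♯); D3 is not a chord tone.
It is approached by step up from C♯3 and then sustained as the same pitch into the next harmony.
Arriving early and becoming a chord tone when the harmony changes — an anticipation.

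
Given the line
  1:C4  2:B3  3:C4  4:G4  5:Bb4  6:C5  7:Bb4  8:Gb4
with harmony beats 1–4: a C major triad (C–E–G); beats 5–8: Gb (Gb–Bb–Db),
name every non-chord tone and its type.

The harmony at that moment is C major triad (C, E, G); B3 is not a chord tone.
It is approached by step down from C4 and left by step up to C4.
Step away and step back to the same note — a neighbor tone (lower neighbor).
The harmony at that moment is Gb major triad (Gb, Bb, Db); C5 is not a chord tone.
It is approached by step up from Bb4 and left by step down to Bb4.
Step away and step back to the same note — a neighbor tone (upper neighbor).

B3 (beat 2) — neighbor tone; C5 (beat 6) — neighbor tone.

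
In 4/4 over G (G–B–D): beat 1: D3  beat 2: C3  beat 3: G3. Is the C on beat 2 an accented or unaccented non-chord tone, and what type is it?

The harmony at that moment is G major triad (G, B, D); C3 is not a chord tone.
It is approached by step down from D3 and left by leap up to G3.
Step in, leap out — an escape tone.
It falls on a weak beat, so it is unaccented.

Unaccented escape tone.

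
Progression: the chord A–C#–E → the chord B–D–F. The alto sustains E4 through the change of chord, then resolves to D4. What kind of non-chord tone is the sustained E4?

E4 is a suspension.

The harmony at that moment is B diminished triad (B, D, F); E4 is not a chord tone.
It is held over (the same pitch as the preceding E4) and left by step down to D4.
Held over from the previous chord and resolving down by step — a suspension.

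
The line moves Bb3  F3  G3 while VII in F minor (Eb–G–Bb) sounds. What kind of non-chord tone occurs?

The harmony at that moment is Eb major triad (Eb, G, Bb); F3 is not a chord tone.
It is approached by leap down from Bb3 and left by step up to G3.
Leap in, step out — an appoggiatura.

F3 is an appoggiatura.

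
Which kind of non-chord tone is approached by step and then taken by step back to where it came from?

Neighbor tone.

Approach: by step. Departure: by step in the opposite direction, back to the starting pitch.
Stepwise on both sides but reversing to return to the same chord tone — a neighbor tone. (Had it continued onward in the same direction it would be a passing tone instead.)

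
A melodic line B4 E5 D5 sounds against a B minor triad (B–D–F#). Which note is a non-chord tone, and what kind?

The harmony at that moment is B minor triad (B, D, F#); E5 is not a chord tone.
It is approached by leap up from B4 and left by step down to D5.
Leap in, step out — an appoggiatura.

E5 is an appoggiatura.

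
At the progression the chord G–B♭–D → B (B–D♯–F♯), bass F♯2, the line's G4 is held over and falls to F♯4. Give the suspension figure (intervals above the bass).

At the second chord the bass is F♯2. The suspended G4 lies a ninth above the bass; after resolving down by step to F♯4, the interval above the bass becomes an octave.
Suspension figures are named by those two intervals: 9–8.

9–8 suspension.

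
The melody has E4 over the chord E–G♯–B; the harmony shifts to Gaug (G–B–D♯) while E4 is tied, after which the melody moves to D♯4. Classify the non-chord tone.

The harmony at that moment is G augmented triad (G, B, D♯); E4 is not a chord tone.
It is held over (the same pitch as the preceding E4) and left by step down to D♯4.
Held over from the previous chord and resolving down by step — a suspension.

E4 is a suspension.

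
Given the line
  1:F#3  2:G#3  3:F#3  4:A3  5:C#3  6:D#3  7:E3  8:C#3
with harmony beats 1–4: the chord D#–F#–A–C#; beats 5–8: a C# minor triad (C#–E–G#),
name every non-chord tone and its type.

The harmony at that moment is D# half-diminished seventh chord (D#, F#, A, C#); G#3 is not a chord tone.
It is approached by step up from F#3 and left by step down to F#3.
Step away and step back to the same note — a neighbor tone (upper neighbor).
The harmony at that moment is C# minor triad (C#, E, G#); D#3 is not a chord tone.
It is approached by step up from C#3 and left by step up to E3.
Step in, step out in the same direction — a passing tone.

G#3 (beat 2) — neighbor tone; D#3 (beat 6) — passing tone.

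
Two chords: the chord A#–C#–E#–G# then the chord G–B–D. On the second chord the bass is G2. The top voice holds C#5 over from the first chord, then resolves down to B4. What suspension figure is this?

4–3 suspension.

At the second chord the bass is G2. The suspended C#5 lies a fourth above the bass; after resolving down by step to B4, the interval above the bass becomes a third.
Suspension figures are named by those two intervals: 4–3.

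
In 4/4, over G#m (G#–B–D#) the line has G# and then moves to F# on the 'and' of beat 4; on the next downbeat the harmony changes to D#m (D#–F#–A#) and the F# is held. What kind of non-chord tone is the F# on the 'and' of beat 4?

Anticipation.

The harmony at that moment is G# minor triad (G#, B, D#); F# is not a chord tone.
It is approached by step down from G# and then sustained as the same pitch into the next harmony.
Arriving early and becoming a chord tone when the harmony changes — an anticipation.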